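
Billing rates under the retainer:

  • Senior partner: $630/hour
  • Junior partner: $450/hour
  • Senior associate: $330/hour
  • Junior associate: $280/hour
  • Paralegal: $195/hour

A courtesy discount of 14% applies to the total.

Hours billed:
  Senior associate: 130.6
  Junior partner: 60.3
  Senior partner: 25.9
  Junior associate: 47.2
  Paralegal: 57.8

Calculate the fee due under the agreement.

Senior partner: 25.9 × $630 = $16,317.00
Junior partner: 60.3 × $450 = $27,135.00
Senior associate: 130.6 × $330 = $43,098.00
Junior associate: 47.2 × $280 = $13,216.00
Paralegal: 57.8 × $195 = $11,271.00
Subtotal: $111,037.00
Less 14% discount: −$15,545.18
Total: $111,037.00 − $15,545.18 = $95,491.82

$95,491.82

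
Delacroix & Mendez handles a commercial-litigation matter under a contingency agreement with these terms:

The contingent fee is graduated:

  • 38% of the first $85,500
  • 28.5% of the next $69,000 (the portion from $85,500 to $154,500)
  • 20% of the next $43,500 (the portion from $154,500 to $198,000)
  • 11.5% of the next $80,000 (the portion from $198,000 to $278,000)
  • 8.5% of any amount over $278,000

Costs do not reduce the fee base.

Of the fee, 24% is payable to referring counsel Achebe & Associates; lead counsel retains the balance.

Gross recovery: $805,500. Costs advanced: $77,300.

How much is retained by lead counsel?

$87,318.30

Fee base is the gross recovery, $805,500; costs are reimbursed separately.
First $85,500 at 38% = $32,490.00
Next $69,000 at 28.5% = $19,665.00
Next $43,500 at 20% = $8,700.00
Next $80,000 at 11.5% = $9,200.00
Remaining $527,500 at 8.5% = $44,837.50
Fee: $32,490.00 + $19,665.00 + $8,700.00 + $9,200.00 + $44,837.50 = $114,892.50
Referral share: 24% of $114,892.50 = $27,574.20; lead counsel retains $114,892.50 − $27,574.20 = $87,318.30.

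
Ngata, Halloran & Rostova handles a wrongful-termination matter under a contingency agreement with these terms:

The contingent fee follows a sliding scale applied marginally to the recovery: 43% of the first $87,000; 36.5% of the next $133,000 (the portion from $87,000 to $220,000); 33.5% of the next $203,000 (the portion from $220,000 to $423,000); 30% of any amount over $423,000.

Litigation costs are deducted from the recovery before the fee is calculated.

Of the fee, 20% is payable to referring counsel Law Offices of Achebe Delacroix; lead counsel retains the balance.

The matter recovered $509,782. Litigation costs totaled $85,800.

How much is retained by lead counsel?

$123,403.68

Fee base (net of costs): $509,782 − $85,800 = $423,982
First $87,000 at 43% = $37,410.00
Next $133,000 at 36.5% = $48,545.00
Next $203,000 at 33.5% = $68,005.00
Remaining $982 at 30% = $294.60
Fee: $37,410.00 + $48,545.00 + $68,005.00 + $294.60 = $154,254.60
Referral share: 20% of $154,254.60 = $30,850.92; lead counsel retains $154,254.60 − $30,850.92 = $123,403.68.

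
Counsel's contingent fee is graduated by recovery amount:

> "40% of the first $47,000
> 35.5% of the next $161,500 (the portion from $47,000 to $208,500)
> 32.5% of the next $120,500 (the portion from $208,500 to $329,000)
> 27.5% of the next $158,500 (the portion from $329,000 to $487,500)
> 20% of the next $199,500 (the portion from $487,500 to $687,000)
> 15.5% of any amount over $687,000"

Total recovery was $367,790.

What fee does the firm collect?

$125,962.25

First $47,000 at 40% = $18,800.00
Next $161,500 at 35.5% = $57,332.50
Next $120,500 at 32.5% = $39,162.50
Remaining $38,790 at 27.5% = $10,667.25
Fee: $18,800.00 + $57,332.50 + $39,162.50 + $10,667.25 = $125,962.25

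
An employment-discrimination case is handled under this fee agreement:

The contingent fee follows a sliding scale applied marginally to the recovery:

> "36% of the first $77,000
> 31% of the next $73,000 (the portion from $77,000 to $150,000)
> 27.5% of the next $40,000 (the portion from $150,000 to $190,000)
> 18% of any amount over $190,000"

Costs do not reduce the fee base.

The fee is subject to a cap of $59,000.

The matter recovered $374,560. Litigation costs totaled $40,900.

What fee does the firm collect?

$59,000.00

Fee base is the gross recovery, $374,560; costs are reimbursed separately.
First $77,000 at 36% = $27,720.00
Next $73,000 at 31% = $22,630.00
Next $40,000 at 27.5% = $11,000.00
Remaining $184,560 at 18% = $33,220.80
Fee: $27,720.00 + $22,630.00 + $11,000.00 + $33,220.80 = $94,570.80
$94,570.80 exceeds the $59,000 cap, so the fee is capped at $59,000.00.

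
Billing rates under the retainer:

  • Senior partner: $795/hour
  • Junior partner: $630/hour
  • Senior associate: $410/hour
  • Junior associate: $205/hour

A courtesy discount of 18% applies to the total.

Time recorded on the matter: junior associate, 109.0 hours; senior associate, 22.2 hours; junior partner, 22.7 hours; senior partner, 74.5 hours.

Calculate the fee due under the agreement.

Senior partner: 74.5 × $795 = $59,227.50
Junior partner: 22.7 × $630 = $14,301.00
Senior associate: 22.2 × $410 = $9,102.00
Junior associate: 109.0 × $205 = $22,345.00
Subtotal: $104,975.50
Less 18% discount: −$18,895.59
Total: $104,975.50 − $18,895.59 = $86,079.91

$86,079.91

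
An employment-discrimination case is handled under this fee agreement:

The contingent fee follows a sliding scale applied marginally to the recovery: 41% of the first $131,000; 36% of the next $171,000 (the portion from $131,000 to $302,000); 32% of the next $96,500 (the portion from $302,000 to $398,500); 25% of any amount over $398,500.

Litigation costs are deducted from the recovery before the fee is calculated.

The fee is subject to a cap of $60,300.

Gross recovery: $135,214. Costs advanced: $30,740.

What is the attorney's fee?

Fee base (net of costs): $135,214 − $30,740 = $104,474
First $104,474 at 41% = $42,834.34
$42,834.34 is under the $60,300 cap.

$42,834.34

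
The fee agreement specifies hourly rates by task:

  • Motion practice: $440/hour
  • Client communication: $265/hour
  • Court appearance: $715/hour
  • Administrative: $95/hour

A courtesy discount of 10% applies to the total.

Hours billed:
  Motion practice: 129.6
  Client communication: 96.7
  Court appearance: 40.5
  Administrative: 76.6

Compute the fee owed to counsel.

Motion practice: 129.6 × $440 = $57,024.00
Client communication: 96.7 × $265 = $25,625.50
Court appearance: 40.5 × $715 = $28,957.50
Administrative: 76.6 × $95 = $7,277.00
Subtotal: $118,884.00
Less 10% discount: −$11,888.40
Total: $118,884.00 − $11,888.40 = $106,995.60

$106,995.60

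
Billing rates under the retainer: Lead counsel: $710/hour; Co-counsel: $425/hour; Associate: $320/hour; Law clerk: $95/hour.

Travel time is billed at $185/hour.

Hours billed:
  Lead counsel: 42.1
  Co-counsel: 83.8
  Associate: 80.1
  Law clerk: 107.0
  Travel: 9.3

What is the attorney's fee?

Lead counsel: 42.1 × $710 = $29,891.00
Co-counsel: 83.8 × $425 = $35,615.00
Associate: 80.1 × $320 = $25,632.00
Law clerk: 107.0 × $95 = $10,165.00
Subtotal: $29,891.00 + $35,615.00 + $25,632.00 + $10,165.00 = $101,303.00
Travel: 9.3 × $185 = $1,720.50
Total: $101,303.00 + $1,720.50 = $103,023.50

$103,023.50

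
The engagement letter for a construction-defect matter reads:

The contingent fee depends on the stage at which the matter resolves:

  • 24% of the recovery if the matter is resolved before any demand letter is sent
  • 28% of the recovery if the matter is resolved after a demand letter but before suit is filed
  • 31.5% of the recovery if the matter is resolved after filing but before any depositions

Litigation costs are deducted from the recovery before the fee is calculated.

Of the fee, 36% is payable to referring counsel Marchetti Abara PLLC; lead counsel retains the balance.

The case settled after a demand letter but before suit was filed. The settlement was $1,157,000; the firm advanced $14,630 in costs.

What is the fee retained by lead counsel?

$204,712.70

Fee base (net of costs): $1,157,000 − $14,630 = $1,142,370
The matter settled after a demand letter but before suit was filed, so the 28% rate applies.
$1,142,370 × 28% = $319,863.60
Referral share: 36% of $319,863.60 = $115,150.90; lead counsel retains $319,863.60 − $115,150.90 = $204,712.70.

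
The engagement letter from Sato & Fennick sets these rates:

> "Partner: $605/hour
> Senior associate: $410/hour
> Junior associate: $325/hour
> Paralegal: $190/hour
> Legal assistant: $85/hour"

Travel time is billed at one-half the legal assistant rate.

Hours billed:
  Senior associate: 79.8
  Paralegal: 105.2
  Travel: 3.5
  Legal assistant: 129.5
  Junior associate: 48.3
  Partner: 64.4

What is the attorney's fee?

$118,521.75

Partner: 64.4 × $605 = $38,962.00
Senior associate: 79.8 × $410 = $32,718.00
Junior associate: 48.3 × $325 = $15,697.50
Paralegal: 105.2 × $190 = $19,988.00
Legal assistant: 129.5 × $85 = $11,007.50
Subtotal: $38,962.00 + $32,718.00 + $15,697.50 + $19,988.00 + $11,007.50 = $118,373.00
Travel: 3.5 × ($85 ÷ 2) = 3.5 × $42.50 = $148.75
Total: $118,373.00 + $148.75 = $118,521.75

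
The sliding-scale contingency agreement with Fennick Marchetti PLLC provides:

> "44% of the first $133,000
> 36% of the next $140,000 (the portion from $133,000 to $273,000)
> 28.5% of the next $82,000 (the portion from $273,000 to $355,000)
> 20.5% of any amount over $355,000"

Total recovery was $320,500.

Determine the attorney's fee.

$122,457.50

First $133,000 at 44% = $58,520.00
Next $140,000 at 36% = $50,400.00
Remaining $47,500 at 28.5% = $13,537.50
Fee: $58,520.00 + $50,400.00 + $13,537.50 = $122,457.50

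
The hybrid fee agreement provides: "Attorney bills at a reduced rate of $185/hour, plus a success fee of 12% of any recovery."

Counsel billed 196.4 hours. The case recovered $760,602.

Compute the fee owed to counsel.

Hourly: 196.4 × $185 = $36,334.00
Success fee: 12% of $760,602 = $91,272.24
Total: $36,334.00 + $91,272.24 = $127,606.24

$127,606.24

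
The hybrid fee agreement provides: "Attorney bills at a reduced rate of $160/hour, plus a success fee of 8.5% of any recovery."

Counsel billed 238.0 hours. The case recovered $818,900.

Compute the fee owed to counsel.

Hourly: 238.0 × $160 = $38,080.00
Success fee: 8.5% of $818,900 = $69,606.50
Total: $38,080.00 + $69,606.50 = $107,686.50

$107,686.50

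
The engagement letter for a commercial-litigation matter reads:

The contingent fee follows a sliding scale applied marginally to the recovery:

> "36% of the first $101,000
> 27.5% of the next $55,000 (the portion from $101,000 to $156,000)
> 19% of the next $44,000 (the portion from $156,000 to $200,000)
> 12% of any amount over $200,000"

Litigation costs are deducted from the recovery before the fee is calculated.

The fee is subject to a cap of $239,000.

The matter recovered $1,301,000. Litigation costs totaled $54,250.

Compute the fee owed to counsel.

$185,455.00

Fee base (net of costs): $1,301,000 − $54,250 = $1,246,750
First $101,000 at 36% = $36,360.00
Next $55,000 at 27.5% = $15,125.00
Next $44,000 at 19% = $8,360.00
Remaining $1,046,750 at 12% = $125,610.00
Fee: $36,360.00 + $15,125.00 + $8,360.00 + $125,610.00 = $185,455.00
$185,455.00 is under the $239,000 cap.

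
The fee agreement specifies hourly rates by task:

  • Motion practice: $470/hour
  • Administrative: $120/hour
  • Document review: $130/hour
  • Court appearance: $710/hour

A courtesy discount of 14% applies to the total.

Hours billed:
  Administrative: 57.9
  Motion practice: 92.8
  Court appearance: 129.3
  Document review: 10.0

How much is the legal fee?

Motion practice: 92.8 × $470 = $43,616.00
Administrative: 57.9 × $120 = $6,948.00
Document review: 10.0 × $130 = $1,300.00
Court appearance: 129.3 × $710 = $91,803.00
Subtotal: $143,667.00
Less 14% discount: −$20,113.38
Total: $143,667.00 − $20,113.38 = $123,553.62

$123,553.62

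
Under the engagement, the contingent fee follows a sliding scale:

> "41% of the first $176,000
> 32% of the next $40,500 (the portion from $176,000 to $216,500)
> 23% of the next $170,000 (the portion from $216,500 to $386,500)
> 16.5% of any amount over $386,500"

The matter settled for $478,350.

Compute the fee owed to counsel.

$139,375.25

First $176,000 at 41% = $72,160.00
Next $40,500 at 32% = $12,960.00
Next $170,000 at 23% = $39,100.00
Remaining $91,850 at 16.5% = $15,155.25
Fee: $72,160.00 + $12,960.00 + $39,100.00 + $15,155.25 = $139,375.25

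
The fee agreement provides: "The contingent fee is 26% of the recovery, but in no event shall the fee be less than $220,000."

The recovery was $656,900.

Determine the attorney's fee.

26% of $656,900 = $170,794.00
That is below the $220,000 minimum, so the minimum applies.

$220,000.00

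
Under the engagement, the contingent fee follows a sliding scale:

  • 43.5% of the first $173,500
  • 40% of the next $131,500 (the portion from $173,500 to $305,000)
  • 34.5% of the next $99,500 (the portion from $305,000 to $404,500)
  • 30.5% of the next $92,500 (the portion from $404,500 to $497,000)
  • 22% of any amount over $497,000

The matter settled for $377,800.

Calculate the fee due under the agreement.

First $173,500 at 43.5% = $75,472.50
Next $131,500 at 40% = $52,600.00
Remaining $72,800 at 34.5% = $25,116.00
Fee: $75,472.50 + $52,600.00 + $25,116.00 = $153,188.50

$153,188.50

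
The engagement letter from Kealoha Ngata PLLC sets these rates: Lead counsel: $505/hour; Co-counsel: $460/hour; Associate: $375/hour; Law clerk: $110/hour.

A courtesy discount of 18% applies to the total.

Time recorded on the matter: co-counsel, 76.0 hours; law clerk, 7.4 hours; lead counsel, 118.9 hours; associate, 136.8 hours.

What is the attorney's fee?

$120,637.17

Lead counsel: 118.9 × $505 = $60,044.50
Co-counsel: 76.0 × $460 = $34,960.00
Associate: 136.8 × $375 = $51,300.00
Law clerk: 7.4 × $110 = $814.00
Subtotal: $147,118.50
Less 18% discount: −$26,481.33
Total: $147,118.50 − $26,481.33 = $120,637.17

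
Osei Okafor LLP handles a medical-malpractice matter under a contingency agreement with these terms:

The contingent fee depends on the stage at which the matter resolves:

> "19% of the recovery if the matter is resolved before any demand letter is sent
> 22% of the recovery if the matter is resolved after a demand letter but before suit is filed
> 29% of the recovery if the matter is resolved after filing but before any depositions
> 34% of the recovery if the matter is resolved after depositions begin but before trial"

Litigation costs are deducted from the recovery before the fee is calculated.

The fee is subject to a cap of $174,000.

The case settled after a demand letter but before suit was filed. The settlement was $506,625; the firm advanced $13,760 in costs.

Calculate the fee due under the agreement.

Fee base (net of costs): $506,625 − $13,760 = $492,865
The matter settled after a demand letter but before suit was filed, so the 22% rate applies.
$492,865 × 22% = $108,430.30
$108,430.30 is under the $174,000 cap.

$108,430.30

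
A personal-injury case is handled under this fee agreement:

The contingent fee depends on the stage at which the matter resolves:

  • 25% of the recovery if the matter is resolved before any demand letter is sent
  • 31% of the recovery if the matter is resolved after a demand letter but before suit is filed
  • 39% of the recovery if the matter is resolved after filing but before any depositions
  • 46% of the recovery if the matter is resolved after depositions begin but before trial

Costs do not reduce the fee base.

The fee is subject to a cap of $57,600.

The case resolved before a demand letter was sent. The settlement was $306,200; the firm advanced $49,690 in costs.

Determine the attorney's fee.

$57,600.00

Fee base is the gross recovery, $306,200; costs are reimbursed separately.
The matter resolved before a demand letter was sent, so the 25% rate applies.
$306,200 × 25% = $76,550.00
$76,550.00 exceeds the $57,600 cap, so the fee is capped at $57,600.00.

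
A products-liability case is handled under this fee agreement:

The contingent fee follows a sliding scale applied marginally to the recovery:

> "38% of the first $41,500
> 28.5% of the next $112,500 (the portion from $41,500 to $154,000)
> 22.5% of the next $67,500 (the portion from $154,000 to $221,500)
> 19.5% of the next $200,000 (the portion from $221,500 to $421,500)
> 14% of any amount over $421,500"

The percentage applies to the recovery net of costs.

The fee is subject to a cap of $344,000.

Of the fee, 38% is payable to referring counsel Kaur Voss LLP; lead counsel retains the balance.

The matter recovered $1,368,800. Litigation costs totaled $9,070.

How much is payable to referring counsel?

Fee base (net of costs): $1,368,800 − $9,070 = $1,359,730
First $41,500 at 38% = $15,770.00
Next $112,500 at 28.5% = $32,062.50
Next $67,500 at 22.5% = $15,187.50
Next $200,000 at 19.5% = $39,000.00
Remaining $938,230 at 14% = $131,352.20
Fee: $15,770.00 + $32,062.50 + $15,187.50 + $39,000.00 + $131,352.20 = $233,372.20
$233,372.20 is under the $344,000 cap.
Referral share: 38% of $233,372.20 = $88,681.44; lead counsel retains $233,372.20 − $88,681.44 = $144,690.76.

$88,681.44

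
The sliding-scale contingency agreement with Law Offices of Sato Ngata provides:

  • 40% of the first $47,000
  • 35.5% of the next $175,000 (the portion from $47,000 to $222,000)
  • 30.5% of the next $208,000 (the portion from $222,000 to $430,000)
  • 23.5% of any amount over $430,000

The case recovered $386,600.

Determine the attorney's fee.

$131,128.00

First $47,000 at 40% = $18,800.00
Next $175,000 at 35.5% = $62,125.00
Remaining $164,600 at 30.5% = $50,203.00
Fee: $18,800.00 + $62,125.00 + $50,203.00 = $131,128.00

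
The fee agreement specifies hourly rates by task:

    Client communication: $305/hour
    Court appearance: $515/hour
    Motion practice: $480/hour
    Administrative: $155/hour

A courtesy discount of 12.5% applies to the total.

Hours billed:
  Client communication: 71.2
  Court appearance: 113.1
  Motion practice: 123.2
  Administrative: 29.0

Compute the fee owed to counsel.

$125,644.31

Client communication: 71.2 × $305 = $21,716.00
Court appearance: 113.1 × $515 = $58,246.50
Motion practice: 123.2 × $480 = $59,136.00
Administrative: 29.0 × $155 = $4,495.00
Subtotal: $143,593.50
Less 12.5% discount: −$17,949.19
Total: $143,593.50 − $17,949.19 = $125,644.31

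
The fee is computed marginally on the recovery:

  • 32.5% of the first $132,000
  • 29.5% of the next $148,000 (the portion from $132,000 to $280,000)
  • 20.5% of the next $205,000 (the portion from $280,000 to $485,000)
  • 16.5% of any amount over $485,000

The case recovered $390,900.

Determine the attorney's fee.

First $132,000 at 32.5% = $42,900.00
Next $148,000 at 29.5% = $43,660.00
Remaining $110,900 at 20.5% = $22,734.50
Fee: $42,900.00 + $43,660.00 + $22,734.50 = $109,294.50

$109,294.50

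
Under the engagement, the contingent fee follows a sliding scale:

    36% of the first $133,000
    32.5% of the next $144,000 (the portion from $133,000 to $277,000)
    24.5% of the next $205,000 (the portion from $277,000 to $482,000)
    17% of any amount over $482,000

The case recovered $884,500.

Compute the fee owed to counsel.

First $133,000 at 36% = $47,880.00
Next $144,000 at 32.5% = $46,800.00
Next $205,000 at 24.5% = $50,225.00
Remaining $402,500 at 17% = $68,425.00
Fee: $47,880.00 + $46,800.00 + $50,225.00 + $68,425.00 = $213,330.00

$213,330.00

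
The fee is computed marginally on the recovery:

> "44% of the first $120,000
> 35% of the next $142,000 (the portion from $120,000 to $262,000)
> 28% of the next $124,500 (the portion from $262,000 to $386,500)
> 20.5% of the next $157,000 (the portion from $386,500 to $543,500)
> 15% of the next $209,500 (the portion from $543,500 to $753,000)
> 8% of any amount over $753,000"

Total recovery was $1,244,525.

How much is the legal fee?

$240,292.00

First $120,000 at 44% = $52,800.00
Next $142,000 at 35% = $49,700.00
Next $124,500 at 28% = $34,860.00
Next $157,000 at 20.5% = $32,185.00
Next $209,500 at 15% = $31,425.00
Remaining $491,525 at 8% = $39,322.00
Fee: $52,800.00 + $49,700.00 + $34,860.00 + $32,185.00 + $31,425.00 + $39,322.00 = $240,292.00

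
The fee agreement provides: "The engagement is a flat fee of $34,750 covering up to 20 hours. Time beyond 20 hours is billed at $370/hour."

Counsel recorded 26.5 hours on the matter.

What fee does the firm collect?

$37,155.00

Flat fee: $34,750.00
Excess hours: 26.5 − 20 = 6.5
Overrun: 6.5 × $370 = $2,405.00
Total: $34,750.00 + $2,405.00 = $37,155.00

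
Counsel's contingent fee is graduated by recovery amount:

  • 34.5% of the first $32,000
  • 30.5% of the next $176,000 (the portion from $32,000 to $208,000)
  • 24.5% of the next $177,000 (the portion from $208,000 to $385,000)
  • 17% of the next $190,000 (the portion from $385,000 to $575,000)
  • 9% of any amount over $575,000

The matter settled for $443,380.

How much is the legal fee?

$118,009.60

First $32,000 at 34.5% = $11,040.00
Next $176,000 at 30.5% = $53,680.00
Next $177,000 at 24.5% = $43,365.00
Remaining $58,380 at 17% = $9,924.60
Fee: $11,040.00 + $53,680.00 + $43,365.00 + $9,924.60 = $118,009.60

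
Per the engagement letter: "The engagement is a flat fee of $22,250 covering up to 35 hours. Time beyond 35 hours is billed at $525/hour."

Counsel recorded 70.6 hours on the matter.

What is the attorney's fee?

Flat fee: $22,250.00
Excess hours: 70.6 − 35 = 35.6
Overrun: 35.6 × $525 = $18,690.00
Total: $22,250.00 + $18,690.00 = $40,940.00

$40,940.00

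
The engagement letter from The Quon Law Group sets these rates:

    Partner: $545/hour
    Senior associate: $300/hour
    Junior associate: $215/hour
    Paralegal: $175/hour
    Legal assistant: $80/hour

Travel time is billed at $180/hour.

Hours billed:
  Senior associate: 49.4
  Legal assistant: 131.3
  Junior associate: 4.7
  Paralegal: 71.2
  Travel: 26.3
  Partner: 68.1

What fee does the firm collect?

Partner: 68.1 × $545 = $37,114.50
Senior associate: 49.4 × $300 = $14,820.00
Junior associate: 4.7 × $215 = $1,010.50
Paralegal: 71.2 × $175 = $12,460.00
Legal assistant: 131.3 × $80 = $10,504.00
Subtotal: $37,114.50 + $14,820.00 + $1,010.50 + $12,460.00 + $10,504.00 = $75,909.00
Travel: 26.3 × $180 = $4,734.00
Total: $75,909.00 + $4,734.00 = $80,643.00

$80,643.00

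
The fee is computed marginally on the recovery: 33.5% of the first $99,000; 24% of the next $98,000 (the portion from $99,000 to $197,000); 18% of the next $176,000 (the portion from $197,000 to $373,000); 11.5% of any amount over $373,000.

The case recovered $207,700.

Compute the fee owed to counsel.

$58,611.00

First $99,000 at 33.5% = $33,165.00
Next $98,000 at 24% = $23,520.00
Remaining $10,700 at 18% = $1,926.00
Fee: $33,165.00 + $23,520.00 + $1,926.00 = $58,611.00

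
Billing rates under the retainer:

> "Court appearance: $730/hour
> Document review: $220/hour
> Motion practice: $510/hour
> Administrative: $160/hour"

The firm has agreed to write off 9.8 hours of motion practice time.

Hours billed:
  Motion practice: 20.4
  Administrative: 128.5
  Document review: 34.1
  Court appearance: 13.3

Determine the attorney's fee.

Court appearance: 13.3 × $730 = $9,709.00
Document review: 34.1 × $220 = $7,502.00
Motion practice: 20.4 × $510 = $10,404.00
Administrative: 128.5 × $160 = $20,560.00
Subtotal: $48,175.00
Write-off: 9.8 × $510 = $4,998.00
Total: $48,175.00 − $4,998.00 = $43,177.00

$43,177.00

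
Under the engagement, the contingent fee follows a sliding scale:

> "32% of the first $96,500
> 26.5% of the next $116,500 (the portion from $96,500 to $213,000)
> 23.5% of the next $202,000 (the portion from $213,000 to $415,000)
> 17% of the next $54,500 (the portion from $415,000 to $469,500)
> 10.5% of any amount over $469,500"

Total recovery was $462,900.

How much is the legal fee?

$117,365.50

First $96,500 at 32% = $30,880.00
Next $116,500 at 26.5% = $30,872.50
Next $202,000 at 23.5% = $47,470.00
Remaining $47,900 at 17% = $8,143.00
Fee: $30,880.00 + $30,872.50 + $47,470.00 + $8,143.00 = $117,365.50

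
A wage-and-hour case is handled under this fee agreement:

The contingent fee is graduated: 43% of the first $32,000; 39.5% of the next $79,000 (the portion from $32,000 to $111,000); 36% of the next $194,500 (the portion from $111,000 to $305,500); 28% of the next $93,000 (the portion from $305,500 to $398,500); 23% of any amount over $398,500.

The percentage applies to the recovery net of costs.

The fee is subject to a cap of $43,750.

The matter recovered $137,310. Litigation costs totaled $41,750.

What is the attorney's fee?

Fee base (net of costs): $137,310 − $41,750 = $95,560
First $32,000 at 43% = $13,760.00
Remaining $63,560 at 39.5% = $25,106.20
Fee: $13,760.00 + $25,106.20 = $38,866.20
$38,866.20 is under the $43,750 cap.

$38,866.20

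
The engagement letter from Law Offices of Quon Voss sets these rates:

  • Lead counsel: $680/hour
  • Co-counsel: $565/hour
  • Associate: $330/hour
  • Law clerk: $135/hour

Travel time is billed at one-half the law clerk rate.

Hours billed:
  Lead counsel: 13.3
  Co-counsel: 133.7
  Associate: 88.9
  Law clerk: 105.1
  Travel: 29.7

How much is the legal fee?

Lead counsel: 13.3 × $680 = $9,044.00
Co-counsel: 133.7 × $565 = $75,540.50
Associate: 88.9 × $330 = $29,337.00
Law clerk: 105.1 × $135 = $14,188.50
Subtotal: $9,044.00 + $75,540.50 + $29,337.00 + $14,188.50 = $128,110.00
Travel: 29.7 × ($135 ÷ 2) = 29.7 × $67.50 = $2,004.75
Total: $128,110.00 + $2,004.75 = $130,114.75

$130,114.75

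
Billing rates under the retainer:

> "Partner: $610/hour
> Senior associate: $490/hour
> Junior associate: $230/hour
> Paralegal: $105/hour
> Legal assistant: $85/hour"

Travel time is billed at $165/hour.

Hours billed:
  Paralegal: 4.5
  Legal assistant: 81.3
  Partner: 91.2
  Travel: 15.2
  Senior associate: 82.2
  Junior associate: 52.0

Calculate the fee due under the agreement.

Partner: 91.2 × $610 = $55,632.00
Senior associate: 82.2 × $490 = $40,278.00
Junior associate: 52.0 × $230 = $11,960.00
Paralegal: 4.5 × $105 = $472.50
Legal assistant: 81.3 × $85 = $6,910.50
Subtotal: $55,632.00 + $40,278.00 + $11,960.00 + $472.50 + $6,910.50 = $115,253.00
Travel: 15.2 × $165 = $2,508.00
Total: $115,253.00 + $2,508.00 = $117,761.00

$117,761.00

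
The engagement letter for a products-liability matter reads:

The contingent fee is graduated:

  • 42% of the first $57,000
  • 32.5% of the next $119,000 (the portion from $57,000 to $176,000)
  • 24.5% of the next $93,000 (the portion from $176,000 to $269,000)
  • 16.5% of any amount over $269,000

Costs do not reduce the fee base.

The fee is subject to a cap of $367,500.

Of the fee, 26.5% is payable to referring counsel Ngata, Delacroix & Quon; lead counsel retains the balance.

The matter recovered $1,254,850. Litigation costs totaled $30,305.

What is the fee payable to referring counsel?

Fee base is the gross recovery, $1,254,850; costs are reimbursed separately.
First $57,000 at 42% = $23,940.00
Next $119,000 at 32.5% = $38,675.00
Next $93,000 at 24.5% = $22,785.00
Remaining $985,850 at 16.5% = $162,665.25
Fee: $23,940.00 + $38,675.00 + $22,785.00 + $162,665.25 = $248,065.25
$248,065.25 is under the $367,500 cap.
Referral share: 26.5% of $248,065.25 = $65,737.29; lead counsel retains $248,065.25 − $65,737.29 = $182,327.96.

$65,737.29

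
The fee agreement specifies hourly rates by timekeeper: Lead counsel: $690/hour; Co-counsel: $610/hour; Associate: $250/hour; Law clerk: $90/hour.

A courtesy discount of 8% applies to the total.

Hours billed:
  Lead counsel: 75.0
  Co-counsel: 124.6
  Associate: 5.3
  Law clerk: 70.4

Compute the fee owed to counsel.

$124,583.64

Lead counsel: 75.0 × $690 = $51,750.00
Co-counsel: 124.6 × $610 = $76,006.00
Associate: 5.3 × $250 = $1,325.00
Law clerk: 70.4 × $90 = $6,336.00
Subtotal: $135,417.00
Less 8% discount: −$10,833.36
Total: $135,417.00 − $10,833.36 = $124,583.64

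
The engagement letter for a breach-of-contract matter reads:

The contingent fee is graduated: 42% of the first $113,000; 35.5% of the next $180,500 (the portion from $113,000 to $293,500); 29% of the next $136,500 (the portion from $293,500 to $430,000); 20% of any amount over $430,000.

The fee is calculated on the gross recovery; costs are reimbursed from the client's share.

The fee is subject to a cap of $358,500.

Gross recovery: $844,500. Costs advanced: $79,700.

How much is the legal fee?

Fee base is the gross recovery, $844,500; costs are reimbursed separately.
First $113,000 at 42% = $47,460.00
Next $180,500 at 35.5% = $64,077.50
Next $136,500 at 29% = $39,585.00
Remaining $414,500 at 20% = $82,900.00
Fee: $47,460.00 + $64,077.50 + $39,585.00 + $82,900.00 = $234,022.50
$234,022.50 is under the $358,500 cap.

$234,022.50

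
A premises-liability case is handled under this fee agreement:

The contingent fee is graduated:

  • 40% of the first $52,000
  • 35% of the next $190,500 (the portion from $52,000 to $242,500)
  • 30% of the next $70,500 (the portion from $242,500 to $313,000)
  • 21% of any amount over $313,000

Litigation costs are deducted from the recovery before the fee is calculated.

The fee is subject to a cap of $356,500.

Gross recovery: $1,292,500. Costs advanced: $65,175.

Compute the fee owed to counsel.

$300,633.25

Fee base (net of costs): $1,292,500 − $65,175 = $1,227,325
First $52,000 at 40% = $20,800.00
Next $190,500 at 35% = $66,675.00
Next $70,500 at 30% = $21,150.00
Remaining $914,325 at 21% = $192,008.25
Fee: $20,800.00 + $66,675.00 + $21,150.00 + $192,008.25 = $300,633.25
$300,633.25 is under the $356,500 cap.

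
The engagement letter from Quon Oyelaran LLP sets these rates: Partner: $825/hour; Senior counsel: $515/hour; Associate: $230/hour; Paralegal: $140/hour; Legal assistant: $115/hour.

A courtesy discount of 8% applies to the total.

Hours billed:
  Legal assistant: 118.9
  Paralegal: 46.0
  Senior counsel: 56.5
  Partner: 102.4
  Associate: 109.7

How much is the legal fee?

$146,208.24

Partner: 102.4 × $825 = $84,480.00
Senior counsel: 56.5 × $515 = $29,097.50
Associate: 109.7 × $230 = $25,231.00
Paralegal: 46.0 × $140 = $6,440.00
Legal assistant: 118.9 × $115 = $13,673.50
Subtotal: $158,922.00
Less 8% discount: −$12,713.76
Total: $158,922.00 − $12,713.76 = $146,208.24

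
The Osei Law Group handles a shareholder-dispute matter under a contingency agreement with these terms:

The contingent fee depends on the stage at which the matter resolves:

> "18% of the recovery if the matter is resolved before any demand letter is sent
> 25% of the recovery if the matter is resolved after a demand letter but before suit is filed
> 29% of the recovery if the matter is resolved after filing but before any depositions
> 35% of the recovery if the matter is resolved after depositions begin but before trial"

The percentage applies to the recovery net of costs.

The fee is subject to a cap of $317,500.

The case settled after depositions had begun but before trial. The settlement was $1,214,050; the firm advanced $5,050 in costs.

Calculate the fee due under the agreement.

Fee base (net of costs): $1,214,050 − $5,050 = $1,209,000
The matter settled after depositions had begun but before trial, so the 35% rate applies.
$1,209,000 × 35% = $423,150.00
$423,150.00 exceeds the $317,500 cap, so the fee is capped at $317,500.00.

$317,500.00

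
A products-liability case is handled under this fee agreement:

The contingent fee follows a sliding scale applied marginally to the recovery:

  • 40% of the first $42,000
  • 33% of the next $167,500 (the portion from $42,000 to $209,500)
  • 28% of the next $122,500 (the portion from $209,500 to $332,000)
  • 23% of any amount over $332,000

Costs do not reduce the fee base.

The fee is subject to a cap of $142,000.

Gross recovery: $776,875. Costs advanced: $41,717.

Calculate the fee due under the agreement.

Fee base is the gross recovery, $776,875; costs are reimbursed separately.
First $42,000 at 40% = $16,800.00
Next $167,500 at 33% = $55,275.00
Next $122,500 at 28% = $34,300.00
Remaining $444,875 at 23% = $102,321.25
Fee: $16,800.00 + $55,275.00 + $34,300.00 + $102,321.25 = $208,696.25
$208,696.25 exceeds the $142,000 cap, so the fee is capped at $142,000.00.

$142,000.00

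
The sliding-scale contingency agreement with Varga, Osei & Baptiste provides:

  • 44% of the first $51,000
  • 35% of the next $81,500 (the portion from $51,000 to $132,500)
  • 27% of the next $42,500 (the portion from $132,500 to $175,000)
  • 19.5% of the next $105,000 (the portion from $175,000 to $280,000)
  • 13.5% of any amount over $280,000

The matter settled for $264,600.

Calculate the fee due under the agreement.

First $51,000 at 44% = $22,440.00
Next $81,500 at 35% = $28,525.00
Next $42,500 at 27% = $11,475.00
Remaining $89,600 at 19.5% = $17,472.00
Fee: $22,440.00 + $28,525.00 + $11,475.00 + $17,472.00 = $79,912.00

$79,912.00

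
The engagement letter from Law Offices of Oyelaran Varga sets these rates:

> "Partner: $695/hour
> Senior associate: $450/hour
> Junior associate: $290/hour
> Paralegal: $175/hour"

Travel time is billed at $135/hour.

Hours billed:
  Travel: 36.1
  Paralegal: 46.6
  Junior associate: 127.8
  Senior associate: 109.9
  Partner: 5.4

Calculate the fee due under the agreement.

Partner: 5.4 × $695 = $3,753.00
Senior associate: 109.9 × $450 = $49,455.00
Junior associate: 127.8 × $290 = $37,062.00
Paralegal: 46.6 × $175 = $8,155.00
Subtotal: $3,753.00 + $49,455.00 + $37,062.00 + $8,155.00 = $98,425.00
Travel: 36.1 × $135 = $4,873.50
Total: $98,425.00 + $4,873.50 = $103,298.50

$103,298.50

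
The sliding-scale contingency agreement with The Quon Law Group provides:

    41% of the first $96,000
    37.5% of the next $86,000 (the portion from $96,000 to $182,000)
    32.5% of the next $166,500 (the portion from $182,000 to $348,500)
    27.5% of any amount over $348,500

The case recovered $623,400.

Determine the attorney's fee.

First $96,000 at 41% = $39,360.00
Next $86,000 at 37.5% = $32,250.00
Next $166,500 at 32.5% = $54,112.50
Remaining $274,900 at 27.5% = $75,597.50
Fee: $39,360.00 + $32,250.00 + $54,112.50 + $75,597.50 = $201,320.00

$201,320.00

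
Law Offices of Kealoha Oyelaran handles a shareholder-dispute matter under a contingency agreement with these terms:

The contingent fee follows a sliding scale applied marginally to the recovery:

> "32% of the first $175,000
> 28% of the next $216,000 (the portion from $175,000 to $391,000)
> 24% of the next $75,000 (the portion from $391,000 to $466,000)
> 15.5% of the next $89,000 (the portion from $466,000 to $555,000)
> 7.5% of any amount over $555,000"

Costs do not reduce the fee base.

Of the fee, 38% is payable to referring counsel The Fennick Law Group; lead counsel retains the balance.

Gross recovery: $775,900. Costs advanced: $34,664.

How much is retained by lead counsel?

Fee base is the gross recovery, $775,900; costs are reimbursed separately.
First $175,000 at 32% = $56,000.00
Next $216,000 at 28% = $60,480.00
Next $75,000 at 24% = $18,000.00
Next $89,000 at 15.5% = $13,795.00
Remaining $220,900 at 7.5% = $16,567.50
Fee: $56,000.00 + $60,480.00 + $18,000.00 + $13,795.00 + $16,567.50 = $164,842.50
Referral share: 38% of $164,842.50 = $62,640.15; lead counsel retains $164,842.50 − $62,640.15 = $102,202.35.

$102,202.35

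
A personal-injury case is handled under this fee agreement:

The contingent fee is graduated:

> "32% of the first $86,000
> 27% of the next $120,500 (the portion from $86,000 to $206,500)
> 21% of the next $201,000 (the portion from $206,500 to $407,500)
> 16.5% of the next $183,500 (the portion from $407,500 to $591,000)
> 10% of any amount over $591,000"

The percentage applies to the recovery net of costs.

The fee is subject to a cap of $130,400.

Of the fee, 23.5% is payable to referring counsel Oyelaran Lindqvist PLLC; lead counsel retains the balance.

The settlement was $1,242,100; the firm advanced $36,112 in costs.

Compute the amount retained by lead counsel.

Fee base (net of costs): $1,242,100 − $36,112 = $1,205,988
First $86,000 at 32% = $27,520.00
Next $120,500 at 27% = $32,535.00
Next $201,000 at 21% = $42,210.00
Next $183,500 at 16.5% = $30,277.50
Remaining $614,988 at 10% = $61,498.80
Fee: $27,520.00 + $32,535.00 + $42,210.00 + $30,277.50 + $61,498.80 = $194,041.30
$194,041.30 exceeds the $130,400 cap, so the fee is capped at $130,400.00.
Referral share: 23.5% of $130,400.00 = $30,644.00; lead counsel retains $130,400.00 − $30,644.00 = $99,756.00.

$99,756.00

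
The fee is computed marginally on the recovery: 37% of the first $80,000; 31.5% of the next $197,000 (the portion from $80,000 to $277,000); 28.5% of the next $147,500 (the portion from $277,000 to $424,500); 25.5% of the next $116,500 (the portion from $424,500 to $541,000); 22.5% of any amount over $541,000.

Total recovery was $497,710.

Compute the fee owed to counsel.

First $80,000 at 37% = $29,600.00
Next $197,000 at 31.5% = $62,055.00
Next $147,500 at 28.5% = $42,037.50
Remaining $73,210 at 25.5% = $18,668.55
Fee: $29,600.00 + $62,055.00 + $42,037.50 + $18,668.55 = $152,361.05

$152,361.05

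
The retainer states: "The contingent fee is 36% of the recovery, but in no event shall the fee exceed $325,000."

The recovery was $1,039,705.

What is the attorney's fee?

$325,000.00

36% of $1,039,705 = $374,293.80
That exceeds the $325,000 cap, so the fee is capped at $325,000.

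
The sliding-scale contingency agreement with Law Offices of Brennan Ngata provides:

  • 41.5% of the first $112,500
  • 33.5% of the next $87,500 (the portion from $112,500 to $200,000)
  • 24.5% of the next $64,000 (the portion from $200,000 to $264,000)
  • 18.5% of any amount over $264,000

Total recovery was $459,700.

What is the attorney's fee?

First $112,500 at 41.5% = $46,687.50
Next $87,500 at 33.5% = $29,312.50
Next $64,000 at 24.5% = $15,680.00
Remaining $195,700 at 18.5% = $36,204.50
Fee: $46,687.50 + $29,312.50 + $15,680.00 + $36,204.50 = $127,884.50

$127,884.50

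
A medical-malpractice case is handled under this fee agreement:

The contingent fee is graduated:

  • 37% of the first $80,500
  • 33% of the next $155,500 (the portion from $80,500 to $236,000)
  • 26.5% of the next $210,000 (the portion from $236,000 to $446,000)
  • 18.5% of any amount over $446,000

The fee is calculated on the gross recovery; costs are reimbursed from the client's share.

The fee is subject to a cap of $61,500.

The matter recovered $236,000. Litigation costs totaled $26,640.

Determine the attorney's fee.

Fee base is the gross recovery, $236,000; costs are reimbursed separately.
First $80,500 at 37% = $29,785.00
Remaining $155,500 at 33% = $51,315.00
Fee: $29,785.00 + $51,315.00 = $81,100.00
$81,100.00 exceeds the $61,500 cap, so the fee is capped at $61,500.00.

$61,500.00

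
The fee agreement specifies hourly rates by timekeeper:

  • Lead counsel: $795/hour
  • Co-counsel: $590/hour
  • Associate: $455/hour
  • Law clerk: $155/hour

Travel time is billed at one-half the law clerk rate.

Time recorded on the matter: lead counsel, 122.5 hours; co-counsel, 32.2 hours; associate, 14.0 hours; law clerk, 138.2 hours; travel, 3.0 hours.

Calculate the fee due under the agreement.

$144,409.00

Lead counsel: 122.5 × $795 = $97,387.50
Co-counsel: 32.2 × $590 = $18,998.00
Associate: 14.0 × $455 = $6,370.00
Law clerk: 138.2 × $155 = $21,421.00
Subtotal: $97,387.50 + $18,998.00 + $6,370.00 + $21,421.00 = $144,176.50
Travel: 3.0 × ($155 ÷ 2) = 3.0 × $77.50 = $232.50
Total: $144,176.50 + $232.50 = $144,409.00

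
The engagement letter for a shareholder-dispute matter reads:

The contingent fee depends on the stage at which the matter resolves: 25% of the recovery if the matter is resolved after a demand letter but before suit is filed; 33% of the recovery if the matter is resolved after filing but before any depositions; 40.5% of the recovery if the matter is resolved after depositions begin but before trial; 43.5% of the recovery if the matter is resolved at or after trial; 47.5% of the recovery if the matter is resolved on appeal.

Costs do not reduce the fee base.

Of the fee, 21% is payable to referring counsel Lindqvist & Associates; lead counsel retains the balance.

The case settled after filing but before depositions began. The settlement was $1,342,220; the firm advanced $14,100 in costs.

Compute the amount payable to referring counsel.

$93,015.85

Fee base is the gross recovery, $1,342,220; costs are reimbursed separately.
The matter settled after filing but before depositions began, so the 33% rate applies.
$1,342,220 × 33% = $442,932.60
Referral share: 21% of $442,932.60 = $93,015.85; lead counsel retains $442,932.60 − $93,015.85 = $349,916.75.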